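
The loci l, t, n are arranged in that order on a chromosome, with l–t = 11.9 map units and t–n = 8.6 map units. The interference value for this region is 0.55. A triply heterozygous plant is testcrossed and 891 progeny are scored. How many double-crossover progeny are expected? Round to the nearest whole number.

Map distances give recombination frequencies of 0.119 and 0.086 for the two intervals.
With interference 0.55 (so coincidence = 0.45), expected double-crossover frequency = 0.119 × 0.086 × 0.45 = 0.00461.
Expected number = 0.00461 × 891 = 4.10 ≈ 4.

4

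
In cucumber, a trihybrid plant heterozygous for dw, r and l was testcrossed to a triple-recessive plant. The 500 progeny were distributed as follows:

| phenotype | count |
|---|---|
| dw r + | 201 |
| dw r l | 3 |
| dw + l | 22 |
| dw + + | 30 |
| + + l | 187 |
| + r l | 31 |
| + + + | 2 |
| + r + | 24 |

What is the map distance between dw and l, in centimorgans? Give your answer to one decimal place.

The two most frequent reciprocal classes, + + l and dw r +, are the parental types, so the F1 was + + l / dw r +.
The two rarest classes, + + + and dw r l, are the double crossovers. Comparing them with the parentals, only the l allele has switched, so l is the middle locus and the order is dw – l – r.
Crossovers in the dw–l interval produce the single-crossover classes dw + l and + r + (22 + 24 = 46) plus the double crossovers (5).
RF(dw–l) = (46 + 5) / 500 = 51/500 = 0.1020 → 10.2 centimorgans.

10.2 centimorgans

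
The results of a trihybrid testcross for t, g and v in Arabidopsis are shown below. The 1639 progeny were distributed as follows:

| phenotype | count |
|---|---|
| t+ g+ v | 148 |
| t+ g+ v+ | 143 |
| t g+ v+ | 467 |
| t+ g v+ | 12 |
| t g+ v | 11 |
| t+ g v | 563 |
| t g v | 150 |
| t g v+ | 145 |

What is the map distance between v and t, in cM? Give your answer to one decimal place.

The two most frequent reciprocal classes, t+ g v and t g+ v+, are the parental types, so the F1 was t+ g v / t g+ v+.
The two rarest classes, t+ g v+ and t g+ v, are the double crossovers. Comparing them with the parentals, only the v allele has switched, so v is the middle locus and the order is g – v – t.
Crossovers in the v–t interval produce the single-crossover classes t g v and t+ g+ v+ (150 + 143 = 293) plus the double crossovers (23).
RF(v–t) = (293 + 23) / 1639 = 316/1639 = 0.1928 → 19.3 cM.

19.3 cM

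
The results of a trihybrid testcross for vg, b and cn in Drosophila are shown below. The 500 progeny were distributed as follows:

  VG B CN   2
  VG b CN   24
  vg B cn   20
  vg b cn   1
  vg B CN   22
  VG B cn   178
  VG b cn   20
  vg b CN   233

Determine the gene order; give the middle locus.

cn

The two most frequent reciprocal classes, VG B cn and vg b CN, are the parental types, so the F1 was VG B cn / vg b CN.
The two rarest classes, VG B CN and vg b cn, are the double crossovers. Comparing them with the parentals, only the cn allele has switched, so cn is the middle locus and the order is vg – cn – b.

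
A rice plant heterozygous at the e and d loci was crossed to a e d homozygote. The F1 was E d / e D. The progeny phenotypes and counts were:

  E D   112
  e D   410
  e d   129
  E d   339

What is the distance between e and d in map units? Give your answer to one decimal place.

24.3 map units

The recombinant classes are E D and e d: 112 + 129 = 241.
Recombination frequency = 241/990 = 0.2434 ≈ 24.3%, i.e. 24.3 map units.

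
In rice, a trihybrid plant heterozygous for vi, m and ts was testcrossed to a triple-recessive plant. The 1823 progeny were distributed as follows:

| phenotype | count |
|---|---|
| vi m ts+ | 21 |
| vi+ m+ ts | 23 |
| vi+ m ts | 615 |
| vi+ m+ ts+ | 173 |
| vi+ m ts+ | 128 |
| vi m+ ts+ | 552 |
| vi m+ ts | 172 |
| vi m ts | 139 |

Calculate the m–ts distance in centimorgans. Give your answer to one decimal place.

The two most frequent reciprocal classes, vi+ m ts and vi m+ ts+, are the parental types, so the F1 was vi+ m ts / vi m+ ts+.
The two rarest classes, vi+ m+ ts and vi m ts+, are the double crossovers. Comparing them with the parentals, only the m allele has switched, so m is the middle locus and the order is ts – m – vi.
Crossovers in the ts–m interval produce the single-crossover classes vi+ m ts+ and vi m+ ts (128 + 172 = 300) plus the double crossovers (44).
RF(ts–m) = (300 + 44) / 1823 = 344/1823 = 0.1887 → 18.9 centimorgans.

18.9 centimorgans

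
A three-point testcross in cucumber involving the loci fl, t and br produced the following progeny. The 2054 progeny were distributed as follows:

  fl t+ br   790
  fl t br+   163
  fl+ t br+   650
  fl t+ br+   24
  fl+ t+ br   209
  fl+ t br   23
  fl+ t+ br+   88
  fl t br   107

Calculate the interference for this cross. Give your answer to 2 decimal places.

The two most frequent reciprocal classes, fl t+ br and fl+ t br+, are the parental types, so the F1 was fl t+ br / fl+ t br+.
The two rarest classes, fl t+ br+ and fl+ t br, are the double crossovers. Comparing them with the parentals, only the br allele has switched, so br is the middle locus and the order is t – br – fl.
t–br: (195 + 47)/2054 = 0.1178; br–fl: (372 + 47)/2054 = 0.2040.
Expected DCO frequency = 0.1178 × 0.2040 ≈ 0.02403; observed = 47/2054 ≈ 0.02288.
Coefficient of coincidence = 0.02288/0.02403 ≈ 0.95; interference = 1 − 0.95 = 0.05.

0.05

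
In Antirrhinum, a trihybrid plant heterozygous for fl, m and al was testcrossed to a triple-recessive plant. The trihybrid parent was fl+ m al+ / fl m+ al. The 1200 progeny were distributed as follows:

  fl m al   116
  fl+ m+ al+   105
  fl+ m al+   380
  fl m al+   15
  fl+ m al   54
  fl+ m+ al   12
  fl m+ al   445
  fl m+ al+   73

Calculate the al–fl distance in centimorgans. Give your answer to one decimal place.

12.8 centimorgans

The two rarest classes, fl m al+ and fl+ m+ al, are the double crossovers. Comparing them with the parentals, only the fl allele has switched, so fl is the middle locus and the order is m – fl – al.
Crossovers in the fl–al interval produce the single-crossover classes fl+ m al and fl m+ al+ (54 + 73 = 127) plus the double crossovers (27).
RF(fl–al) = (127 + 27) / 1200 = 154/1200 = 0.1283 → 12.8 centimorgans.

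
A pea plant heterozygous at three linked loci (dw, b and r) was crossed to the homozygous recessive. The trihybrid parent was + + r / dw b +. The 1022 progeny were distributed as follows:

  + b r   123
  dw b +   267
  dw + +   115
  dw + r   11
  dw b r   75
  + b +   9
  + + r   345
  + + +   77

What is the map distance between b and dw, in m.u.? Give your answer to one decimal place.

25.2 m.u.

The two rarest classes, dw + r and + b +, are the double crossovers. Comparing them with the parentals, only the dw allele has switched, so dw is the middle locus and the order is b – dw – r.
Crossovers in the b–dw interval produce the single-crossover classes + b r and dw + + (123 + 115 = 238) plus the double crossovers (20).
RF(b–dw) = (238 + 20) / 1022 = 258/1022 = 0.2524 → 25.2 m.u.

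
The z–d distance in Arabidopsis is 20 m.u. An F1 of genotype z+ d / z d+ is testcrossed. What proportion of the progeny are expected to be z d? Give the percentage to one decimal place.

A map distance of 20 m.u. corresponds to a recombination frequency of 0.200.
The F1 is z+ d / z d+, so z d is a recombinant gamete class with expected frequency r/2 = 0.200/2 = 0.1000.
That is 0.1000 = 10.0% of the progeny.

10.0%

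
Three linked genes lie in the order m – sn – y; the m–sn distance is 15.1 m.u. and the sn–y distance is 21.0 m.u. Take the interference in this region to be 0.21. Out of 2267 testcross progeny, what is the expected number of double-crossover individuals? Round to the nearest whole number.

Map distances give recombination frequencies of 0.151 and 0.210 for the two intervals.
With interference 0.21 (so coincidence = 0.79), expected double-crossover frequency = 0.151 × 0.210 × 0.79 = 0.02505.
Expected number = 0.02505 × 2267 = 56.79 ≈ 57.

57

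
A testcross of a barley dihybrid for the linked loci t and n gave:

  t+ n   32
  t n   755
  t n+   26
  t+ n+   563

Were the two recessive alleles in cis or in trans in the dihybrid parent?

cis

The two most frequent classes are t+ n+ (563) and t n (755); these are the parental (non-recombinant) types.
So the F1 carried t+ n+ on one chromosome and t n on the other — the recessive alleles are on the same chromosome (cis / coupling).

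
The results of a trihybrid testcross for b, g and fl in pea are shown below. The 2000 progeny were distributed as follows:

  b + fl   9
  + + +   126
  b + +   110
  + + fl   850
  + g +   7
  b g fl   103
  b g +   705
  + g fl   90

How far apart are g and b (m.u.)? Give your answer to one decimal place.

10.8 m.u.

The two most frequent reciprocal classes, b g + and + + fl, are the parental types, so the F1 was b g + / + + fl.
The two rarest classes, + g + and b + fl, are the double crossovers. Comparing them with the parentals, only the b allele has switched, so b is the middle locus and the order is fl – b – g.
Crossovers in the b–g interval produce the single-crossover classes b + + and + g fl (110 + 90 = 200) plus the double crossovers (16).
RF(b–g) = (200 + 16) / 2000 = 216/2000 = 0.1080 → 10.8 m.u.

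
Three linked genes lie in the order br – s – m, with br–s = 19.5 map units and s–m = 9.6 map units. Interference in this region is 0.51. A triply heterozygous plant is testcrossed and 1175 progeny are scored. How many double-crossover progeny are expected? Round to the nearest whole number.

Map distances give recombination frequencies of 0.195 and 0.096 for the two intervals.
With interference 0.51 (so coincidence = 0.49), expected double-crossover frequency = 0.195 × 0.096 × 0.49 = 0.00917.
Expected number = 0.00917 × 1175 = 10.78 ≈ 11.

11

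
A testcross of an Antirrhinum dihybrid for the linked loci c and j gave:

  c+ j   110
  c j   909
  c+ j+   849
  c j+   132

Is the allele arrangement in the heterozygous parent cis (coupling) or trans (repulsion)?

cis

The two most frequent classes are c+ j+ (849) and c j (909); these are the parental (non-recombinant) types.
So the F1 carried c+ j+ on one chromosome and c j on the other — the recessive alleles are on the same chromosome (cis / coupling).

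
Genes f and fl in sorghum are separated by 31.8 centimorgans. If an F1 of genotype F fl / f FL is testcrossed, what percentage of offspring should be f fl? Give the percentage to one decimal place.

A map distance of 31.8 centimorgans corresponds to a recombination frequency of 0.318.
The F1 is F fl / f FL, so f fl is a recombinant gamete class with expected frequency r/2 = 0.318/2 = 0.1590.
That is 0.1590 = 15.9% of the progeny.

15.9%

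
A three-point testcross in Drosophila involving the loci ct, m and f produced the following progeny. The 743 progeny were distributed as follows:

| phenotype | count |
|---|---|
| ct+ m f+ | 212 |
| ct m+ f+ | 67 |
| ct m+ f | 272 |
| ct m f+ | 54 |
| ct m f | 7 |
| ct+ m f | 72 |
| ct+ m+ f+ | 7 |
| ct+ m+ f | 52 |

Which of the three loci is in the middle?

m

The two most frequent reciprocal classes, ct m+ f and ct+ m f+, are the parental types, so the F1 was ct m+ f / ct+ m f+.
The two rarest classes, ct m f and ct+ m+ f+, are the double crossovers. Comparing them with the parentals, only the m allele has switched, so m is the middle locus and the order is ct – m – f.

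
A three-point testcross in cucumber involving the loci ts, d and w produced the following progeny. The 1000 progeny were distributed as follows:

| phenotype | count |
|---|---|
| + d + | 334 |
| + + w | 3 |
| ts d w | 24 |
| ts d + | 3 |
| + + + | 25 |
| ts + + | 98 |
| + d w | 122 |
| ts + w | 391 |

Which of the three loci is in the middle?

ts

The two most frequent reciprocal classes, ts + w and + d +, are the parental types, so the F1 was ts + w / + d +.
The two rarest classes, + + w and ts d +, are the double crossovers. Comparing them with the parentals, only the ts allele has switched, so ts is the middle locus and the order is w – ts – d.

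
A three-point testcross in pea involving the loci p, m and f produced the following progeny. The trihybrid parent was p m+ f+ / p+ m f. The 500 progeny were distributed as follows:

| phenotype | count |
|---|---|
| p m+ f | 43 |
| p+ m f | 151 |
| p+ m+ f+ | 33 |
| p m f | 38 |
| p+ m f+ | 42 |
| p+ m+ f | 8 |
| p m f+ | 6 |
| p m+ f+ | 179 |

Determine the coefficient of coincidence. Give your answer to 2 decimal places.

0.83

The two rarest classes, p m f+ and p+ m+ f, are the double crossovers. Comparing them with the parentals, only the m allele has switched, so m is the middle locus and the order is f – m – p.
f–m: (85 + 14)/500 = 0.1980; m–p: (71 + 14)/500 = 0.1700.
Expected DCO frequency = 0.1980 × 0.1700 ≈ 0.03366; observed = 14/500 ≈ 0.02800.
Coefficient of coincidence = 0.02800/0.03366 ≈ 0.83.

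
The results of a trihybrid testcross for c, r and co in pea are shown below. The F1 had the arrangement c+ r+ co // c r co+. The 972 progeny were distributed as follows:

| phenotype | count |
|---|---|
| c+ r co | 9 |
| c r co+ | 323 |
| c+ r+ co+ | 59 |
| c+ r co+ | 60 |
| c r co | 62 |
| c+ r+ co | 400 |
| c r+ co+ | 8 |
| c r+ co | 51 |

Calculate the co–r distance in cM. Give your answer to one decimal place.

The two rarest classes, c+ r co and c r+ co+, are the double crossovers. Comparing them with the parentals, only the r allele has switched, so r is the middle locus and the order is co – r – c.
Crossovers in the co–r interval produce the single-crossover classes c+ r+ co+ and c r co (59 + 62 = 121) plus the double crossovers (17).
RF(co–r) = (121 + 17) / 972 = 138/972 = 0.1420 → 14.2 cM.

14.2 cM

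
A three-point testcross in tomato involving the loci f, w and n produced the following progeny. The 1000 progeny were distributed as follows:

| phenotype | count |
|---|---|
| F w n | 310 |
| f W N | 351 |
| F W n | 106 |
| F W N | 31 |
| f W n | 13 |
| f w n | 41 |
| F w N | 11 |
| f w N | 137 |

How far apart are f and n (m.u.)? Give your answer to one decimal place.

The two most frequent reciprocal classes, F w n and f W N, are the parental types, so the F1 was F w n / f W N.
The two rarest classes, F w N and f W n, are the double crossovers. Comparing them with the parentals, only the n allele has switched, so n is the middle locus and the order is f – n – w.
Crossovers in the f–n interval produce the single-crossover classes f w n and F W N (41 + 31 = 72) plus the double crossovers (24).
RF(f–n) = (72 + 24) / 1000 = 96/1000 = 0.0960 → 9.6 m.u.

9.6 m.u.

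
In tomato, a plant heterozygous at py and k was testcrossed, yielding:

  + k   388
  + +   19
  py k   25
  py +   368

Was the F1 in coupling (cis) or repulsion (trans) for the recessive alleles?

trans

The two most frequent classes are + k (388) and py + (368); these are the parental (non-recombinant) types.
So the F1 carried + k on one chromosome and py + on the other — the recessive alleles are on opposite chromosomes (trans / repulsion).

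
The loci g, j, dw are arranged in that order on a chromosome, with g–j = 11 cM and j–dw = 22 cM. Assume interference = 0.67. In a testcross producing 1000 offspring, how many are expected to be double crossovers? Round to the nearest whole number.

8

Map distances give recombination frequencies of 0.110 and 0.220 for the two intervals.
With interference 0.67 (so coincidence = 0.33), expected double-crossover frequency = 0.110 × 0.220 × 0.33 = 0.00799.
Expected number = 0.00799 × 1000 = 7.99 ≈ 8.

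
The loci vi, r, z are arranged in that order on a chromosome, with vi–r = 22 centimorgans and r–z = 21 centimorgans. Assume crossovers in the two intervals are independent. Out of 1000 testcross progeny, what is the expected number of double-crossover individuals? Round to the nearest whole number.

Map distances give recombination frequencies of 0.220 and 0.210 for the two intervals.
With no interference, expected double-crossover frequency = 0.220 × 0.210 = 0.04620.
Expected number = 0.04620 × 1000 = 46.20 ≈ 46.

46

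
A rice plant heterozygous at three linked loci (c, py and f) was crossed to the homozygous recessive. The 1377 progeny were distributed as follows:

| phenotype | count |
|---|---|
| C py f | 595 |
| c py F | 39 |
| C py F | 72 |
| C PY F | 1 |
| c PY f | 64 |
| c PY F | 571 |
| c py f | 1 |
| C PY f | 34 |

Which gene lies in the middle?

The two most frequent reciprocal classes, c PY F and C py f, are the parental types, so the F1 was c PY F / C py f.
The two rarest classes, C PY F and c py f, are the double crossovers. Comparing them with the parentals, only the c allele has switched, so c is the middle locus and the order is py – c – f.

c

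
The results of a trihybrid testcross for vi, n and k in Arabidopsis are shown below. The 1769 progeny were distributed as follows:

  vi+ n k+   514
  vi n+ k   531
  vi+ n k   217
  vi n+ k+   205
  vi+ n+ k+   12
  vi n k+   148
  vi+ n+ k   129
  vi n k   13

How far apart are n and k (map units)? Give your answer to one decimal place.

25.3 map units

The two most frequent reciprocal classes, vi+ n k+ and vi n+ k, are the parental types, so the F1 was vi+ n k+ / vi n+ k.
The two rarest classes, vi+ n+ k+ and vi n k, are the double crossovers. Comparing them with the parentals, only the n allele has switched, so n is the middle locus and the order is vi – n – k.
Crossovers in the n–k interval produce the single-crossover classes vi+ n k and vi n+ k+ (217 + 205 = 422) plus the double crossovers (25).
RF(n–k) = (422 + 25) / 1769 = 447/1769 = 0.2527 → 25.3 map units.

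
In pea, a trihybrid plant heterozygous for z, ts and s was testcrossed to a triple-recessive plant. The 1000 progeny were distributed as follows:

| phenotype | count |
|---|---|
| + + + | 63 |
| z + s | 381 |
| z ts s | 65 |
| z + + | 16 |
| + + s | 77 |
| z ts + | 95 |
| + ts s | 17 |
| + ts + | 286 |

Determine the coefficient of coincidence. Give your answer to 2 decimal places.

1.00

The two most frequent reciprocal classes, z + s and + ts +, are the parental types, so the F1 was z + s / + ts +.
The two rarest classes, z + + and + ts s, are the double crossovers. Comparing them with the parentals, only the s allele has switched, so s is the middle locus and the order is z – s – ts.
z–s: (172 + 33)/1000 = 0.2050; s–ts: (128 + 33)/1000 = 0.1610.
Expected DCO frequency = 0.2050 × 0.1610 ≈ 0.03300; observed = 33/1000 ≈ 0.03300.
Coefficient of coincidence = 0.03300/0.03300 ≈ 1.00.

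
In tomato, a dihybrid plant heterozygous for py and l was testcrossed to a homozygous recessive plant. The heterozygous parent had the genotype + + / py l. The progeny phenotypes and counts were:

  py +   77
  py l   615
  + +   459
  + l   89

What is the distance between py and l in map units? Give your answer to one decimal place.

13.4 map units

The recombinant classes are + l and py +: 89 + 77 = 166.
Recombination frequency = 166/1240 = 0.1339 ≈ 13.4%, i.e. 13.4 map units.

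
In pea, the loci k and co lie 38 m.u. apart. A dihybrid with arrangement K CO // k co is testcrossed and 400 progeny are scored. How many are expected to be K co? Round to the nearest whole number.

A map distance of 38 m.u. corresponds to a recombination frequency of 0.380.
The F1 is K CO / k co, so K co is a recombinant gamete class with expected frequency r/2 = 0.380/2 = 0.1900.
Expected number = 0.1900 × 400 = 76.00 ≈ 76.

76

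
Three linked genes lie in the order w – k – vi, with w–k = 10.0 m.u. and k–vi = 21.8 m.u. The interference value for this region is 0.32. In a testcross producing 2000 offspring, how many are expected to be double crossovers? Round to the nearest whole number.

Map distances give recombination frequencies of 0.100 and 0.218 for the two intervals.
With interference 0.32 (so coincidence = 0.68), expected double-crossover frequency = 0.100 × 0.218 × 0.68 = 0.01482.
Expected number = 0.01482 × 2000 = 29.65 ≈ 30.

30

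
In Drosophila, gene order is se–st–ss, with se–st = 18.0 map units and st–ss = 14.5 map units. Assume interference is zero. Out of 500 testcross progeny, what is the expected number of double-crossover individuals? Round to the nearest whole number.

13

Map distances give recombination frequencies of 0.180 and 0.145 for the two intervals.
With no interference, expected double-crossover frequency = 0.180 × 0.145 = 0.02610.
Expected number = 0.02610 × 500 = 13.05 ≈ 13.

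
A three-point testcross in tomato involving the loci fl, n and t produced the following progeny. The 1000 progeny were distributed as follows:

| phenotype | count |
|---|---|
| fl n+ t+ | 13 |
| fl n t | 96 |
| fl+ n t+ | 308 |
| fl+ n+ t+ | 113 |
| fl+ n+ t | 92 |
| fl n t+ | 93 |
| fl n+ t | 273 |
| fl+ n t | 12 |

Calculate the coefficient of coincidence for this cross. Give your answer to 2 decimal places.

0.51

The two most frequent reciprocal classes, fl+ n t+ and fl n+ t, are the parental types, so the F1 was fl+ n t+ / fl n+ t.
The two rarest classes, fl+ n t and fl n+ t+, are the double crossovers. Comparing them with the parentals, only the t allele has switched, so t is the middle locus and the order is fl – t – n.
fl–t: (185 + 25)/1000 = 0.2100; t–n: (209 + 25)/1000 = 0.2340.
Expected DCO frequency = 0.2100 × 0.2340 ≈ 0.04914; observed = 25/1000 ≈ 0.02500.
Coefficient of coincidence = 0.02500/0.04914 ≈ 0.51.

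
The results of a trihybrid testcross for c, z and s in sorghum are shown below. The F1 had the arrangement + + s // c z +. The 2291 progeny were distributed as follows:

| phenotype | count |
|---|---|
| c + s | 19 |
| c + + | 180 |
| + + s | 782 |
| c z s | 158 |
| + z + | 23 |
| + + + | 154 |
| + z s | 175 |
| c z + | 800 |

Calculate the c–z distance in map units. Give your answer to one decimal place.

17.3 map units

The two rarest classes, c + s and + z +, are the double crossovers. Comparing them with the parentals, only the c allele has switched, so c is the middle locus and the order is z – c – s.
Crossovers in the z–c interval produce the single-crossover classes + z s and c + + (175 + 180 = 355) plus the double crossovers (42).
RF(z–c) = (355 + 42) / 2291 = 397/2291 = 0.1733 → 17.3 map units.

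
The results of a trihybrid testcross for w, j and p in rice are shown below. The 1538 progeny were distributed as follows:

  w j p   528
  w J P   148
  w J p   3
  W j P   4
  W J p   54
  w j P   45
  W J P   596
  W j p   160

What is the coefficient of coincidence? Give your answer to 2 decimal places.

0.32

The two most frequent reciprocal classes, w j p and W J P, are the parental types, so the F1 was w j p / W J P.
The two rarest classes, w J p and W j P, are the double crossovers. Comparing them with the parentals, only the j allele has switched, so j is the middle locus and the order is p – j – w.
p–j: (99 + 7)/1538 = 0.0689; j–w: (308 + 7)/1538 = 0.2048.
Expected DCO frequency = 0.0689 × 0.2048 ≈ 0.01411; observed = 7/1538 ≈ 0.00455.
Coefficient of coincidence = 0.00455/0.01411 ≈ 0.32.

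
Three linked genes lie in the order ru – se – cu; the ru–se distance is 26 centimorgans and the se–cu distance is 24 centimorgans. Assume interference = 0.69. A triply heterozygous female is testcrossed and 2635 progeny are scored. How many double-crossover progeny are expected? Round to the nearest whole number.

Map distances give recombination frequencies of 0.260 and 0.240 for the two intervals.
With interference 0.69 (so coincidence = 0.31), expected double-crossover frequency = 0.260 × 0.240 × 0.31 = 0.01934.
Expected number = 0.01934 × 2635 = 50.97 ≈ 51.

51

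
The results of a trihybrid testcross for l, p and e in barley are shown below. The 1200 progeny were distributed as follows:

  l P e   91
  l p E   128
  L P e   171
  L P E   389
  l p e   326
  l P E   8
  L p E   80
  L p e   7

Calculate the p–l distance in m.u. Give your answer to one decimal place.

The two most frequent reciprocal classes, L P E and l p e, are the parental types, so the F1 was L P E / l p e.
The two rarest classes, l P E and L p e, are the double crossovers. Comparing them with the parentals, only the l allele has switched, so l is the middle locus and the order is p – l – e.
Crossovers in the p–l interval produce the single-crossover classes L p E and l P e (80 + 91 = 171) plus the double crossovers (15).
RF(p–l) = (171 + 15) / 1200 = 186/1200 = 0.1550 → 15.5 m.u.

15.5 m.u.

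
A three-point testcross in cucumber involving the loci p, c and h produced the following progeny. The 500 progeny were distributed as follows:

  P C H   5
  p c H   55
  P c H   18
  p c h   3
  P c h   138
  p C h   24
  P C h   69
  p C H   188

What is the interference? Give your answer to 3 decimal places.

0.394

The two most frequent reciprocal classes, p C H and P c h, are the parental types, so the F1 was p C H / P c h.
The two rarest classes, P C H and p c h, are the double crossovers. Comparing them with the parentals, only the p allele has switched, so p is the middle locus and the order is c – p – h.
c–p: (124 + 8)/500 = 0.2640; p–h: (42 + 8)/500 = 0.1000.
Expected DCO frequency = 0.2640 × 0.1000 ≈ 0.02640; observed = 8/500 ≈ 0.01600.
Coefficient of coincidence = 0.01600/0.02640 ≈ 0.606; interference = 1 − 0.606 = 0.394.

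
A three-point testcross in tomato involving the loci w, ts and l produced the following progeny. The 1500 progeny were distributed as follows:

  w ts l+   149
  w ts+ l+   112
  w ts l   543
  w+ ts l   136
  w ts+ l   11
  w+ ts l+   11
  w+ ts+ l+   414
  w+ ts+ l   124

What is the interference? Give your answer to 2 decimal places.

0.59

The two most frequent reciprocal classes, w+ ts+ l+ and w ts l, are the parental types, so the F1 was w+ ts+ l+ / w ts l.
The two rarest classes, w+ ts l+ and w ts+ l, are the double crossovers. Comparing them with the parentals, only the ts allele has switched, so ts is the middle locus and the order is w – ts – l.
w–ts: (248 + 22)/1500 = 0.1800; ts–l: (273 + 22)/1500 = 0.1967.
Expected DCO frequency = 0.1800 × 0.1967 ≈ 0.03541; observed = 22/1500 ≈ 0.01467.
Coefficient of coincidence = 0.01467/0.03541 ≈ 0.41; interference = 1 − 0.41 = 0.59.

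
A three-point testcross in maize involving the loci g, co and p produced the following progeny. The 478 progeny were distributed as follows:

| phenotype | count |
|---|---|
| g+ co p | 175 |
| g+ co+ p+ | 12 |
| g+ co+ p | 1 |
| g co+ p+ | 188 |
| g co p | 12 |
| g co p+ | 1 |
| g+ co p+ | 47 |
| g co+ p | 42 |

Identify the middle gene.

The two most frequent reciprocal classes, g+ co p and g co+ p+, are the parental types, so the F1 was g+ co p / g co+ p+.
The two rarest classes, g+ co+ p and g co p+, are the double crossovers. Comparing them with the parentals, only the co allele has switched, so co is the middle locus and the order is g – co – p.

co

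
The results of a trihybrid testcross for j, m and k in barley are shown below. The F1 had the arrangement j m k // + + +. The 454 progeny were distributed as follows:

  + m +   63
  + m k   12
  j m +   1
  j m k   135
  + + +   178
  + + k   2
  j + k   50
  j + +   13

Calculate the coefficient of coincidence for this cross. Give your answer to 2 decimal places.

0.42

The two rarest classes, j m + and + + k, are the double crossovers. Comparing them with the parentals, only the k allele has switched, so k is the middle locus and the order is j – k – m.
j–k: (25 + 3)/454 = 0.0617; k–m: (113 + 3)/454 = 0.2555.
Expected DCO frequency = 0.0617 × 0.2555 ≈ 0.01576; observed = 3/454 ≈ 0.00661.
Coefficient of coincidence = 0.00661/0.01576 ≈ 0.42.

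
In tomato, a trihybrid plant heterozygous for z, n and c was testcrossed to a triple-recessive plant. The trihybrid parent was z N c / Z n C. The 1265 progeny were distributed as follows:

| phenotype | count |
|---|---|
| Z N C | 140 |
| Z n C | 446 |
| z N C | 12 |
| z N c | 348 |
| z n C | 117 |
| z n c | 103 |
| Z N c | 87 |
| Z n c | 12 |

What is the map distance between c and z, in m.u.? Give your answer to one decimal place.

18.0 m.u.

The two rarest classes, z N C and Z n c, are the double crossovers. Comparing them with the parentals, only the c allele has switched, so c is the middle locus and the order is n – c – z.
Crossovers in the c–z interval produce the single-crossover classes Z N c and z n C (87 + 117 = 204) plus the double crossovers (24).
RF(c–z) = (204 + 24) / 1265 = 228/1265 = 0.1802 → 18.0 m.u.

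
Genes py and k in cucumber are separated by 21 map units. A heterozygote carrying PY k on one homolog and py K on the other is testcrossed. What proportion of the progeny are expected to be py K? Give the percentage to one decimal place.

A map distance of 21 map units corresponds to a recombination frequency of 0.210.
The F1 is PY k / py K, so py K is a parental gamete class with expected frequency (1 − r)/2 = 0.790/2 = 0.3950.
That is 0.3950 = 39.5% of the progeny.

39.5%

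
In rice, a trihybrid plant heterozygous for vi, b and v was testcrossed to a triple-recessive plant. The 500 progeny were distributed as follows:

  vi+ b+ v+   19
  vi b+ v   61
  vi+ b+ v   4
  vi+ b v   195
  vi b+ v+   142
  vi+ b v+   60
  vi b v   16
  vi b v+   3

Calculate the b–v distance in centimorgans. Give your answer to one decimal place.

25.6 centimorgans

The two most frequent reciprocal classes, vi+ b v and vi b+ v+, are the parental types, so the F1 was vi+ b v / vi b+ v+.
The two rarest classes, vi+ b+ v and vi b v+, are the double crossovers. Comparing them with the parentals, only the b allele has switched, so b is the middle locus and the order is v – b – vi.
Crossovers in the v–b interval produce the single-crossover classes vi+ b v+ and vi b+ v (60 + 61 = 121) plus the double crossovers (7).
RF(v–b) = (121 + 7) / 500 = 128/500 = 0.2560 → 25.6 centimorgans.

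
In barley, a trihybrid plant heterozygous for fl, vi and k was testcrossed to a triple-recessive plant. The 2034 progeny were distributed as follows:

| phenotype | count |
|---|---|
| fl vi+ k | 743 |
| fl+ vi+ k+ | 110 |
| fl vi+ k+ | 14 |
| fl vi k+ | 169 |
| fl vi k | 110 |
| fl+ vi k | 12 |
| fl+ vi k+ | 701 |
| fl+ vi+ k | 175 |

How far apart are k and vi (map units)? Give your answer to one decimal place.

12.1 map units

The two most frequent reciprocal classes, fl+ vi k+ and fl vi+ k, are the parental types, so the F1 was fl+ vi k+ / fl vi+ k.
The two rarest classes, fl+ vi k and fl vi+ k+, are the double crossovers. Comparing them with the parentals, only the k allele has switched, so k is the middle locus and the order is fl – k – vi.
Crossovers in the k–vi interval produce the single-crossover classes fl+ vi+ k+ and fl vi k (110 + 110 = 220) plus the double crossovers (26).
RF(k–vi) = (220 + 26) / 2034 = 246/2034 = 0.1209 → 12.1 map units.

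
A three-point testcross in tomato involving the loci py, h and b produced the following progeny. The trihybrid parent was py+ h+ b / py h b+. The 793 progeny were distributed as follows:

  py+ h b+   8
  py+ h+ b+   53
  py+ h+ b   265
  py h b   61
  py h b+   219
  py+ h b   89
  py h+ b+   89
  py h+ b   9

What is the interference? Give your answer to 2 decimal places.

0.47

The two rarest classes, py h+ b and py+ h b+, are the double crossovers. Comparing them with the parentals, only the py allele has switched, so py is the middle locus and the order is h – py – b.
h–py: (178 + 17)/793 = 0.2459; py–b: (114 + 17)/793 = 0.1652.
Expected DCO frequency = 0.2459 × 0.1652 ≈ 0.04062; observed = 17/793 ≈ 0.02144.
Coefficient of coincidence = 0.02144/0.04062 ≈ 0.53; interference = 1 − 0.53 = 0.47.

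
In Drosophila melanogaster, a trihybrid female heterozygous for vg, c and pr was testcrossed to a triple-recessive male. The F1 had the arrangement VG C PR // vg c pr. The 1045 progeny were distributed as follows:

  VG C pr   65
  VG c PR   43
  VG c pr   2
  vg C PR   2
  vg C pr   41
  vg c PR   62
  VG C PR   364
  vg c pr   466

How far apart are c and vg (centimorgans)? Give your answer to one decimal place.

8.4 centimorgans

The two rarest classes, vg C PR and VG c pr, are the double crossovers. Comparing them with the parentals, only the vg allele has switched, so vg is the middle locus and the order is c – vg – pr.
Crossovers in the c–vg interval produce the single-crossover classes VG c PR and vg C pr (43 + 41 = 84) plus the double crossovers (4).
RF(c–vg) = (84 + 4) / 1045 = 88/1045 = 0.0842 → 8.4 centimorgans.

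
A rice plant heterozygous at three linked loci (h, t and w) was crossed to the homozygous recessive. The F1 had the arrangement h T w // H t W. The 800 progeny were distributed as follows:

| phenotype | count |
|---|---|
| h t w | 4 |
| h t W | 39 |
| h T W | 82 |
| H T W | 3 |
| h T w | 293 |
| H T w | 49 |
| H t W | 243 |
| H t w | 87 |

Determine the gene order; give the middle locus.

The two rarest classes, h t w and H T W, are the double crossovers. Comparing them with the parentals, only the t allele has switched, so t is the middle locus and the order is h – t – w.

t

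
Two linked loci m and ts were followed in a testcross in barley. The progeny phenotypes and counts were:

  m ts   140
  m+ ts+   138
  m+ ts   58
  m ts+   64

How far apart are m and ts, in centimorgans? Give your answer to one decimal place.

30.5 centimorgans

The two most frequent classes, m+ ts+ (138) and m ts (140), are the parental types, so the F1 was m+ ts+ / m ts.
The recombinant classes are m+ ts and m ts+: 58 + 64 = 122.
Recombination frequency = 122/400 = 0.3050 ≈ 30.5%, i.e. 30.5 centimorgans.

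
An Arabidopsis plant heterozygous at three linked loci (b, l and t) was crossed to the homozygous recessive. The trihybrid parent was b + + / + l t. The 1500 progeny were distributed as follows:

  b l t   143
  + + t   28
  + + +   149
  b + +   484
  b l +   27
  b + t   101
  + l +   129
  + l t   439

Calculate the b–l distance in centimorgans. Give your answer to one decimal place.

23.1 centimorgans

The two rarest classes, b l + and + + t, are the double crossovers. Comparing them with the parentals, only the l allele has switched, so l is the middle locus and the order is t – l – b.
Crossovers in the l–b interval produce the single-crossover classes + + + and b l t (149 + 143 = 292) plus the double crossovers (55).
RF(l–b) = (292 + 55) / 1500 = 347/1500 = 0.2313 → 23.1 centimorgans.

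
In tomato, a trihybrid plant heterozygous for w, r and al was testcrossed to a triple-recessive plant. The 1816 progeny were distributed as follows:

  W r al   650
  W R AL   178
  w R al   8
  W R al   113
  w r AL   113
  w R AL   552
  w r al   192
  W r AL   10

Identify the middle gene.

The two most frequent reciprocal classes, w R AL and W r al, are the parental types, so the F1 was w R AL / W r al.
The two rarest classes, w R al and W r AL, are the double crossovers. Comparing them with the parentals, only the al allele has switched, so al is the middle locus and the order is r – al – w.

al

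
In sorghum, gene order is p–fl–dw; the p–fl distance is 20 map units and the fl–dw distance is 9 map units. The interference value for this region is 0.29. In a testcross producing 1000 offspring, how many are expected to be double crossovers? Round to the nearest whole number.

13

Map distances give recombination frequencies of 0.200 and 0.090 for the two intervals.
With interference 0.29 (so coincidence = 0.71), expected double-crossover frequency = 0.200 × 0.090 × 0.71 = 0.01278.
Expected number = 0.01278 × 1000 = 12.78 ≈ 13.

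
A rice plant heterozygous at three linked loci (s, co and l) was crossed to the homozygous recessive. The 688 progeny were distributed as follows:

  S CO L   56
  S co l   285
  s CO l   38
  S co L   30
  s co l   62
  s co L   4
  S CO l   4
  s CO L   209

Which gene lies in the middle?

co

The two most frequent reciprocal classes, s CO L and S co l, are the parental types, so the F1 was s CO L / S co l.
The two rarest classes, s co L and S CO l, are the double crossovers. Comparing them with the parentals, only the co allele has switched, so co is the middle locus and the order is l – co – s.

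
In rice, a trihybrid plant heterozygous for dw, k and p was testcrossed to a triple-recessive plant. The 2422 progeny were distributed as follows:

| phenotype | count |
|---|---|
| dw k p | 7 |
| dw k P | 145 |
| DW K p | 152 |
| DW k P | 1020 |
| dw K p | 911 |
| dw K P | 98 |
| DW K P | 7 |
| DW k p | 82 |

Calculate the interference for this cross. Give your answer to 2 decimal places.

0.44

The two most frequent reciprocal classes, DW k P and dw K p, are the parental types, so the F1 was DW k P / dw K p.
The two rarest classes, DW K P and dw k p, are the double crossovers. Comparing them with the parentals, only the k allele has switched, so k is the middle locus and the order is p – k – dw.
p–k: (180 + 14)/2422 = 0.0801; k–dw: (297 + 14)/2422 = 0.1284.
Expected DCO frequency = 0.0801 × 0.1284 ≈ 0.01028; observed = 14/2422 ≈ 0.00578.
Coefficient of coincidence = 0.00578/0.01028 ≈ 0.56; interference = 1 − 0.56 = 0.44.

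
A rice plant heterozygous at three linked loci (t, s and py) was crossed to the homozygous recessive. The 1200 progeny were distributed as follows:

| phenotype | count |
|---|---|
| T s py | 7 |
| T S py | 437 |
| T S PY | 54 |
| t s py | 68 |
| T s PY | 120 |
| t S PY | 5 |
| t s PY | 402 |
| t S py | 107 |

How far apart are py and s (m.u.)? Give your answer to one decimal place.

The two most frequent reciprocal classes, T S py and t s PY, are the parental types, so the F1 was T S py / t s PY.
The two rarest classes, T s py and t S PY, are the double crossovers. Comparing them with the parentals, only the s allele has switched, so s is the middle locus and the order is t – s – py.
Crossovers in the s–py interval produce the single-crossover classes T S PY and t s py (54 + 68 = 122) plus the double crossovers (12).
RF(s–py) = (122 + 12) / 1200 = 134/1200 = 0.1117 → 11.2 m.u.

11.2 m.u.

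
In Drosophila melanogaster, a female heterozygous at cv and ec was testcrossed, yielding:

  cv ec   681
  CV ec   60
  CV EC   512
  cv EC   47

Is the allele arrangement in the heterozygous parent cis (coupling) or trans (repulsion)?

The two most frequent classes are CV EC (512) and cv ec (681); these are the parental (non-recombinant) types.
So the F1 carried CV EC on one chromosome and cv ec on the other — the recessive alleles are on the same chromosome (cis / coupling).

cis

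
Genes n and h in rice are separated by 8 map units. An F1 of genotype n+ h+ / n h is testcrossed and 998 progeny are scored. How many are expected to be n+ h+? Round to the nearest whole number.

459

A map distance of 8 map units corresponds to a recombination frequency of 0.080.
The F1 is n+ h+ / n h, so n+ h+ is a parental gamete class with expected frequency (1 − r)/2 = 0.920/2 = 0.4600.
Expected number = 0.4600 × 998 = 459.08 ≈ 459.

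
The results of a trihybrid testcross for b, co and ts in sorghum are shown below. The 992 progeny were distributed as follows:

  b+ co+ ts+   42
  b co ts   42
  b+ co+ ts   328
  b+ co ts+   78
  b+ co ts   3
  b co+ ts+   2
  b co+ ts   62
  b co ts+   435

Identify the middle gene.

co

The two most frequent reciprocal classes, b+ co+ ts and b co ts+, are the parental types, so the F1 was b+ co+ ts / b co ts+.
The two rarest classes, b+ co ts and b co+ ts+, are the double crossovers. Comparing them with the parentals, only the co allele has switched, so co is the middle locus and the order is ts – co – b.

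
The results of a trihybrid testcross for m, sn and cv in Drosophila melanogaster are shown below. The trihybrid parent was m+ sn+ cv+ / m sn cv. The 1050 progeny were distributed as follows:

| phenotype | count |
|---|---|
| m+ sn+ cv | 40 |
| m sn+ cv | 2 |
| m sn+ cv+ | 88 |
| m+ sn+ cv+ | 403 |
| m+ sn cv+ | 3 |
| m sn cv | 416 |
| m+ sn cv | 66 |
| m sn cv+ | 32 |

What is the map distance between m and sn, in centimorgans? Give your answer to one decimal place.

The two rarest classes, m+ sn cv+ and m sn+ cv, are the double crossovers. Comparing them with the parentals, only the sn allele has switched, so sn is the middle locus and the order is cv – sn – m.
Crossovers in the sn–m interval produce the single-crossover classes m sn+ cv+ and m+ sn cv (88 + 66 = 154) plus the double crossovers (5).
RF(sn–m) = (154 + 5) / 1050 = 159/1050 = 0.1514 → 15.1 centimorgans.

15.1 centimorgans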